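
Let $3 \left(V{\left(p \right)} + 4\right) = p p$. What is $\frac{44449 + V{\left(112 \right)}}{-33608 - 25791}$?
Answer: $- \frac{145879}{178197} \approx -0.81864$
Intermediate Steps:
$V{\left(p \right)} = -4 + \frac{p^{2}}{3}$ ($V{\left(p \right)} = -4 + \frac{p p}{3} = -4 + \frac{p^{2}}{3}$)
$\frac{44449 + V{\left(112 \right)}}{-33608 - 25791} = \frac{44449 - \left(4 - \frac{112^{2}}{3}\right)}{-33608 - 25791} = \frac{44449 + \left(-4 + \frac{1}{3} \cdot 12544\right)}{-59399} = \left(44449 + \left(-4 + \frac{12544}{3}\right)\right) \left(- \frac{1}{59399}\right) = \left(44449 + \frac{12532}{3}\right) \left(- \frac{1}{59399}\right) = \frac{145879}{3} \left(- \frac{1}{59399}\right) = - \frac{145879}{178197}$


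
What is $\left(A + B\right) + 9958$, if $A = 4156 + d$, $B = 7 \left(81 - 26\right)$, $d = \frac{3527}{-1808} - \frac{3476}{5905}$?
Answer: $\frac{154767692217}{10676240} \approx 14496.0$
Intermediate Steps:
$d = - \frac{27111543}{10676240}$ ($d = 3527 \left(- \frac{1}{1808}\right) - \frac{3476}{5905} = - \frac{3527}{1808} - \frac{3476}{5905} = - \frac{27111543}{10676240} \approx -2.5394$)
$B = 385$ ($B = 7 \cdot 55 = 385$)
$A = \frac{44343341897}{10676240}$ ($A = 4156 - \frac{27111543}{10676240} = \frac{44343341897}{10676240} \approx 4153.5$)
$\left(A + B\right) + 9958 = \left(\frac{44343341897}{10676240} + 385\right) + 9958 = \frac{48453694297}{10676240} + 9958 = \frac{154767692217}{10676240}$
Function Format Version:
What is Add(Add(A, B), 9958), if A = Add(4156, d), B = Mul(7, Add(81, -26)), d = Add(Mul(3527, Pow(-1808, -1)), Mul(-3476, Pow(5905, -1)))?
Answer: Rational(154767692217, 10676240) ≈ 14496.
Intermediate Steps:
d = Rational(-27111543, 10676240) (d = Add(Mul(3527, Rational(-1, 1808)), Mul(-3476, Rational(1, 5905))) = Add(Rational(-3527, 1808), Rational(-3476, 5905)) = Rational(-27111543, 10676240) ≈ -2.5394)
B = 385 (B = Mul(7, 55) = 385)
A = Rational(44343341897, 10676240) (A = Add(4156, Rational(-27111543, 10676240)) = Rational(44343341897, 10676240) ≈ 4153.5)
Add(Add(A, B), 9958) = Add(Add(Rational(44343341897, 10676240), 385), 9958) = Add(Rational(48453694297, 10676240), 9958) = Rational(154767692217, 10676240)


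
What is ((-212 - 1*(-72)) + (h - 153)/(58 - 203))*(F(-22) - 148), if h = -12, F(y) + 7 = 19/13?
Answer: 8037892/377 ≈ 21321.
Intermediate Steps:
F(y) = -72/13 (F(y) = -7 + 19/13 = -72/13)
((-212 - 1*(-72)) + (h - 153)/(58 - 203))*(F(-22) - 148) = ((-212 - 1*(-72)) + (-12 - 153)/(58 - 203))*(-72/13 - 148) = ((-212 + 72) - 165/(-145))*(-1996/13) = (-140 - 165*(-1/145))*(-1996/13) = (-140 + 33/29)*(-1996/13) = -4027/29*(-1996/13) = 8037892/377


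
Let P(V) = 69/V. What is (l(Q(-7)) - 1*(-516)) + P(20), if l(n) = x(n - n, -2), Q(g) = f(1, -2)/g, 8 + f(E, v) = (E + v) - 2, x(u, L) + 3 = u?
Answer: 10329/20 ≈ 516.45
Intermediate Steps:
x(u, L) = -3 + u
f(E, v) = -10 + E + v (f(E, v) = -8 + ((E + v) - 2) = -8 + (-2 + E + v) = -10 + E + v)
Q(g) = -11/g (Q(g) = (-10 + 1 - 2)/g = -11/g)
l(n) = -3 (l(n) = -3 + (n - n) = -3 + 0 = -3)
(l(Q(-7)) - 1*(-516)) + P(20) = (-3 - 1*(-516)) + 69/20 = (-3 + 516) + 69*(1/20) = 513 + 69/20 = 10329/20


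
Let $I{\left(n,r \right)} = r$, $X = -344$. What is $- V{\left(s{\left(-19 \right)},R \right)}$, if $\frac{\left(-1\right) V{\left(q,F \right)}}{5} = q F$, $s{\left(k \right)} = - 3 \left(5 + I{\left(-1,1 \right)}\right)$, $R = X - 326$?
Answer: $60300$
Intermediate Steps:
$R = -670$ ($R = -344 - 326 = -670$)
$s{\left(k \right)} = -18$ ($s{\left(k \right)} = - 3 \left(5 + 1\right) = \left(-3\right) 6 = -18$)
$V{\left(q,F \right)} = - 5 F q$ ($V{\left(q,F \right)} = - 5 q F = - 5 F q$)
$- V{\left(s{\left(-19 \right)},R \right)} = - \left(-5\right) \left(-670\right) \left(-18\right) = \left(-1\right) \left(-60300\right) = 60300$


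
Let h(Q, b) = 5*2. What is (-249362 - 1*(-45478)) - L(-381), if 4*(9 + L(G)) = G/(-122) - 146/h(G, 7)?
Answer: -497447999/2440 ≈ -2.0387e+5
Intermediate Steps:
h(Q, b) = 10
L(G) = -253/20 - G/488 (L(G) = -9 + (G/(-122) - 146/10)/4 = -9 + (G*(-1/122) - 146*⅒)/4 = -9 + (-G/122 - 73/5)/4 = -9 + (-73/5 - G/122)/4 = -9 + (-73/20 - G/488) = -253/20 - G/488)
(-249362 - 1*(-45478)) - L(-381) = (-249362 - 1*(-45478)) - (-253/20 - 1/488*(-381)) = (-249362 + 45478) - (-253/20 + 381/488) = -203884 - 1*(-28961/2440) = -203884 + 28961/2440 = -497447999/2440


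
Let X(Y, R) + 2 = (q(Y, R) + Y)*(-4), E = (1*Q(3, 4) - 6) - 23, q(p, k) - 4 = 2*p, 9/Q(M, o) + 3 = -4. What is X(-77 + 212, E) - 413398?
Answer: -415036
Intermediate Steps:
Q(M, o) = -9/7 (Q(M, o) = 9/(-3 - 4) = 9/(-7) = 9*(-⅐) = -9/7)
q(p, k) = 4 + 2*p
E = -212/7 (E = (1*(-9/7) - 6) - 23 = (-9/7 - 6) - 23 = -51/7 - 23 = -212/7 ≈ -30.286)
X(Y, R) = -18 - 12*Y (X(Y, R) = -2 + ((4 + 2*Y) + Y)*(-4) = -2 + (4 + 3*Y)*(-4) = -2 + (-16 - 12*Y) = -18 - 12*Y)
X(-77 + 212, E) - 413398 = (-18 - 12*(-77 + 212)) - 413398 = (-18 - 12*135) - 413398 = (-18 - 1620) - 413398 = -1638 - 413398 = -415036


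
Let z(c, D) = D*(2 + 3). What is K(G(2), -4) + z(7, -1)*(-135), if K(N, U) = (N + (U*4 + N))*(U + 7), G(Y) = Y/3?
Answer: 631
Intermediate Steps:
z(c, D) = 5*D (z(c, D) = D*5 = 5*D)
G(Y) = Y/3 (G(Y) = Y*(⅓) = Y/3)
K(N, U) = (7 + U)*(2*N + 4*U) (K(N, U) = (N + (4*U + N))*(7 + U) = (N + (N + 4*U))*(7 + U) = (2*N + 4*U)*(7 + U) = (7 + U)*(2*N + 4*U))
K(G(2), -4) + z(7, -1)*(-135) = (4*(-4)² + 14*((⅓)*2) + 28*(-4) + 2*((⅓)*2)*(-4)) + (5*(-1))*(-135) = (4*16 + 14*(⅔) - 112 + 2*(⅔)*(-4)) - 5*(-135) = (64 + 28/3 - 112 - 16/3) + 675 = -44 + 675 = 631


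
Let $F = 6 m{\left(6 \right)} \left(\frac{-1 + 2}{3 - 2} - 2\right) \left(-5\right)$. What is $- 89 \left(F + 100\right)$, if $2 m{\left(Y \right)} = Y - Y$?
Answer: $-8900$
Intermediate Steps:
$m{\left(Y \right)} = 0$ ($m{\left(Y \right)} = \frac{Y - Y}{2} = \frac{1}{2} \cdot 0 = 0$)
$F = 0$ ($F = 6 \cdot 0 \left(\frac{-1 + 2}{3 - 2} - 2\right) \left(-5\right) = 6 \cdot 0 \left(1 \cdot 1^{-1} - 2\right) \left(-5\right) = 6 \cdot 0 \left(1 \cdot 1 - 2\right) \left(-5\right) = 6 \cdot 0 \left(1 - 2\right) \left(-5\right) = 6 \cdot 0 \left(-1\right) \left(-5\right) = 6 \cdot 0 \left(-5\right) = 0 \left(-5\right) = 0$)
$- 89 \left(F + 100\right) = - 89 \left(0 + 100\right) = \left(-89\right) 100 = -8900$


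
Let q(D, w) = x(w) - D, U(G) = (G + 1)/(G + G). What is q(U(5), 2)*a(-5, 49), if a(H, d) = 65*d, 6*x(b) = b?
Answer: -2548/3 ≈ -849.33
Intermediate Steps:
U(G) = (1 + G)/(2*G) (U(G) = (1 + G)/((2*G)) = (1 + G)*(1/(2*G)) = (1 + G)/(2*G))
x(b) = b/6
q(D, w) = -D + w/6 (q(D, w) = w/6 - D = -D + w/6)
q(U(5), 2)*a(-5, 49) = (-(1 + 5)/(2*5) + (1/6)*2)*(65*49) = (-6/(2*5) + 1/3)*3185 = (-1*3/5 + 1/3)*3185 = (-3/5 + 1/3)*3185 = -4/15*3185 = -2548/3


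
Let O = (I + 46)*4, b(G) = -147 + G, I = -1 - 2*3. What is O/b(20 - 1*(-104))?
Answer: -156/23 ≈ -6.7826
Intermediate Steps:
I = -7 (I = -1 - 6 = -7)
O = 156 (O = (-7 + 46)*4 = 39*4 = 156)
O/b(20 - 1*(-104)) = 156/(-147 + (20 - 1*(-104))) = 156/(-147 + (20 + 104)) = 156/(-147 + 124) = 156/(-23) = 156*(-1/23) = -156/23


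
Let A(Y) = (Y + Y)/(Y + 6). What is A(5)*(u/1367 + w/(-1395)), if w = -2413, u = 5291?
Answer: 21359032/4195323 ≈ 5.0912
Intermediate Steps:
A(Y) = 2*Y/(6 + Y) (A(Y) = (2*Y)/(6 + Y) = 2*Y/(6 + Y))
A(5)*(u/1367 + w/(-1395)) = (2*5/(6 + 5))*(5291/1367 - 2413/(-1395)) = (2*5/11)*(5291*(1/1367) - 2413*(-1/1395)) = (2*5*(1/11))*(5291/1367 + 2413/1395) = (10/11)*(10679516/1906965) = 21359032/4195323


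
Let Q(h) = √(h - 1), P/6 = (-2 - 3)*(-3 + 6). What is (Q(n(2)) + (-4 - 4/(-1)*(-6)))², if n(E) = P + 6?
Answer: (-28 + I*√85)² ≈ 699.0 - 516.29*I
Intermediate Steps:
P = -90 (P = 6*((-2 - 3)*(-3 + 6)) = 6*(-5*3) = 6*(-15) = -90)
n(E) = -84 (n(E) = -90 + 6 = -84)
Q(h) = √(-1 + h)
(Q(n(2)) + (-4 - 4/(-1)*(-6)))² = (√(-1 - 84) + (-4 - 4/(-1)*(-6)))² = (√(-85) + (-4 - 4*(-1)*(-6)))² = (I*√85 + (-4 + 4*(-6)))² = (I*√85 + (-4 - 24))² = (I*√85 - 28)² = (-28 + I*√85)²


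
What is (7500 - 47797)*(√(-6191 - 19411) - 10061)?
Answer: 405428117 - 40297*I*√25602 ≈ 4.0543e+8 - 6.4478e+6*I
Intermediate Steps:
(7500 - 47797)*(√(-6191 - 19411) - 10061) = -40297*(√(-25602) - 10061) = -40297*(I*√25602 - 10061) = -40297*(-10061 + I*√25602) = 405428117 - 40297*I*√25602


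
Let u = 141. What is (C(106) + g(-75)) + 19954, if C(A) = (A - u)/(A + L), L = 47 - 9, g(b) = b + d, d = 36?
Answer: 2867725/144 ≈ 19915.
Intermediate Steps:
g(b) = 36 + b (g(b) = b + 36 = 36 + b)
L = 38
C(A) = (-141 + A)/(38 + A) (C(A) = (A - 1*141)/(A + 38) = (A - 141)/(38 + A) = (-141 + A)/(38 + A))
(C(106) + g(-75)) + 19954 = ((-141 + 106)/(38 + 106) + (36 - 75)) + 19954 = (-35/144 - 39) + 19954 = -5651/144 + 19954 = 2867725/144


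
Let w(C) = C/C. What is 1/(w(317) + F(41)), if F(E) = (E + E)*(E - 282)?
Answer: -1/19761 ≈ -5.0605e-5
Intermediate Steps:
F(E) = 2*E*(-282 + E) (F(E) = (2*E)*(-282 + E) = 2*E*(-282 + E))
w(C) = 1
1/(w(317) + F(41)) = 1/(1 + 2*41*(-282 + 41)) = 1/(1 + 2*41*(-241)) = 1/(1 - 19762) = 1/(-19761) = -1/19761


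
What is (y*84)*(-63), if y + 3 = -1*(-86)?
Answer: -439236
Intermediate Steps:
y = 83 (y = -3 - 1*(-86) = -3 + 86 = 83)
(y*84)*(-63) = (83*84)*(-63) = 6972*(-63) = -439236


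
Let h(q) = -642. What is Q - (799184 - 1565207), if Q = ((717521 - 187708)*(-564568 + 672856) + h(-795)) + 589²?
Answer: 57373502446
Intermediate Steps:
Q = 57372736423 (Q = ((717521 - 187708)*(-564568 + 672856) - 642) + 589² = (529813*108288 - 642) + 346921 = (57372390144 - 642) + 346921 = 57372389502 + 346921 = 57372736423)
Q - (799184 - 1565207) = 57372736423 - (799184 - 1565207) = 57372736423 - 1*(-766023) = 57372736423 + 766023 = 57373502446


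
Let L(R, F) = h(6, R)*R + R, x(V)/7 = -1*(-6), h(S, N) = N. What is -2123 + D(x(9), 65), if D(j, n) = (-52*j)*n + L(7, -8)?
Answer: -144027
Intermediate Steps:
x(V) = 42 (x(V) = 7*(-1*(-6)) = 7*6 = 42)
L(R, F) = R + R² (L(R, F) = R*R + R = R² + R = R + R²)
D(j, n) = 56 - 52*j*n (D(j, n) = (-52*j)*n + 7*(1 + 7) = -52*j*n + 7*8 = -52*j*n + 56 = 56 - 52*j*n)
-2123 + D(x(9), 65) = -2123 + (56 - 52*42*65) = -2123 + (56 - 141960) = -2123 - 141904 = -144027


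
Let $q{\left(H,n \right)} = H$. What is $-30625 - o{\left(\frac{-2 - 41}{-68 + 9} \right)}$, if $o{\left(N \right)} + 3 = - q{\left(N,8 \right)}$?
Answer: $- \frac{1806655}{59} \approx -30621.0$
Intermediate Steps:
$o{\left(N \right)} = -3 - N$
$-30625 - o{\left(\frac{-2 - 41}{-68 + 9} \right)} = -30625 - \left(-3 - \frac{-2 - 41}{-68 + 9}\right) = -30625 - \left(-3 - - \frac{43}{-59}\right) = -30625 - \left(-3 - \left(-43\right) \left(- \frac{1}{59}\right)\right) = -30625 - \left(-3 - \frac{43}{59}\right) = -30625 - - \frac{220}{59} = -30625 + \frac{220}{59} = - \frac{1806655}{59}$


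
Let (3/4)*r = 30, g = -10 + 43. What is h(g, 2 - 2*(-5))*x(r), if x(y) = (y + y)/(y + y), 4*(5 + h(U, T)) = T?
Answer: -2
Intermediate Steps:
g = 33
h(U, T) = -5 + T/4
r = 40 (r = (4/3)*30 = 40)
x(y) = 1 (x(y) = (2*y)/((2*y)) = (2*y)*(1/(2*y)) = 1)
h(g, 2 - 2*(-5))*x(r) = (-5 + (2 - 2*(-5))/4)*1 = (-5 + (2 + 10)/4)*1 = (-5 + (¼)*12)*1 = (-5 + 3)*1 = -2*1 = -2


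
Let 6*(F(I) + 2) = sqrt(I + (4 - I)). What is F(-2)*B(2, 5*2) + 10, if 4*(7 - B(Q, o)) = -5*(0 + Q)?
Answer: -35/6 ≈ -5.8333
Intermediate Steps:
B(Q, o) = 7 + 5*Q/4 (B(Q, o) = 7 - (-5)*(0 + Q)/4 = 7 - (-5)*Q/4 = 7 + 5*Q/4)
F(I) = -5/3 (F(I) = -2 + sqrt(I + (4 - I))/6 = -2 + sqrt(4)/6 = -2 + (1/6)*2 = -2 + 1/3 = -5/3)
F(-2)*B(2, 5*2) + 10 = -5*(7 + (5/4)*2)/3 + 10 = -5*(7 + 5/2)/3 + 10 = -5/3*19/2 + 10 = -95/6 + 10 = -35/6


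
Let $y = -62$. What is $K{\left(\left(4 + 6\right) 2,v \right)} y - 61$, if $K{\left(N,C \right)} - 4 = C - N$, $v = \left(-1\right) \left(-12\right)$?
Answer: $187$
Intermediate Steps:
$v = 12$
$K{\left(N,C \right)} = 4 + C - N$ ($K{\left(N,C \right)} = 4 + \left(C - N\right) = 4 + C - N$)
$K{\left(\left(4 + 6\right) 2,v \right)} y - 61 = \left(4 + 12 - \left(4 + 6\right) 2\right) \left(-62\right) - 61 = \left(4 + 12 - 10 \cdot 2\right) \left(-62\right) - 61 = \left(4 + 12 - 20\right) \left(-62\right) - 61 = \left(-4\right) \left(-62\right) - 61 = 248 - 61 = 187$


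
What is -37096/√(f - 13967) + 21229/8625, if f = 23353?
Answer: 923/375 - 18548*√26/247 ≈ -380.44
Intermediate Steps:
-37096/√(f - 13967) + 21229/8625 = -37096/√(23353 - 13967) + 21229/8625 = -37096*√26/494 + 21229*(1/8625) = -37096*√26/494 + 923/375 = -18548*√26/247 + 923/375 = 923/375 - 18548*√26/247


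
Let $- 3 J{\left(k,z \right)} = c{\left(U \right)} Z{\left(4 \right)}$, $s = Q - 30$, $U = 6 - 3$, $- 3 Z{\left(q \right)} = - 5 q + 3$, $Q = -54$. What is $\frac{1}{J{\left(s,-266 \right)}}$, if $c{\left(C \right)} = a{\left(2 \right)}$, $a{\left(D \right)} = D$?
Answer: $- \frac{9}{34} \approx -0.26471$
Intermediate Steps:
$Z{\left(q \right)} = -1 + \frac{5 q}{3}$ ($Z{\left(q \right)} = - \frac{- 5 q + 3}{3} = - \frac{3 - 5 q}{3} = -1 + \frac{5 q}{3}$)
$U = 3$
$c{\left(C \right)} = 2$
$s = -84$ ($s = -54 - 30 = -84$)
$J{\left(k,z \right)} = - \frac{34}{9}$ ($J{\left(k,z \right)} = - \frac{2 \left(-1 + \frac{5}{3} \cdot 4\right)}{3} = - \frac{2 \left(-1 + \frac{20}{3}\right)}{3} = - \frac{2 \cdot \frac{17}{3}}{3} = \left(- \frac{1}{3}\right) \frac{34}{3} = - \frac{34}{9}$)
$\frac{1}{J{\left(s,-266 \right)}} = \frac{1}{- \frac{34}{9}} = - \frac{9}{34}$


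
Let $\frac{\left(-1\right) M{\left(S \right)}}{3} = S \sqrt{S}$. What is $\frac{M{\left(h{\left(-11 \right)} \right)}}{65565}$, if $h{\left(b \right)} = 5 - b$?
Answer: $- \frac{64}{21855} \approx -0.0029284$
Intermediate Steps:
$M{\left(S \right)} = - 3 S^{\frac{3}{2}}$ ($M{\left(S \right)} = - 3 S \sqrt{S} = - 3 S^{\frac{3}{2}}$)
$\frac{M{\left(h{\left(-11 \right)} \right)}}{65565} = \frac{\left(-3\right) \left(5 - -11\right)^{\frac{3}{2}}}{65565} = - 3 \left(5 + 11\right)^{\frac{3}{2}} \cdot \frac{1}{65565} = - 3 \cdot 16^{\frac{3}{2}} \cdot \frac{1}{65565} = \left(-3\right) 64 \cdot \frac{1}{65565} = \left(-192\right) \frac{1}{65565} = - \frac{64}{21855}$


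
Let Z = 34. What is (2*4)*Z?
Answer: 272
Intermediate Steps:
(2*4)*Z = (2*4)*34 = 8*34 = 272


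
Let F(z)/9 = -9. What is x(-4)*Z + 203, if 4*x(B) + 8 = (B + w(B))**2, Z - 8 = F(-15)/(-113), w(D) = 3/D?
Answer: 1697601/7232 ≈ 234.73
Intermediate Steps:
F(z) = -81 (F(z) = 9*(-9) = -81)
Z = 985/113 (Z = 8 - 81/(-113) = 8 - 81*(-1/113) = 8 + 81/113 = 985/113 ≈ 8.7168)
x(B) = -2 + (B + 3/B)**2/4
x(-4)*Z + 203 = ((1/4)*(9 + (-4)**4 - 2*(-4)**2)/(-4)**2)*(985/113) + 203 = ((1/4)*(1/16)*(9 + 256 - 2*16))*(985/113) + 203 = ((1/4)*(1/16)*(9 + 256 - 32))*(985/113) + 203 = ((1/4)*(1/16)*233)*(985/113) + 203 = (233/64)*(985/113) + 203 = 229505/7232 + 203 = 1697601/7232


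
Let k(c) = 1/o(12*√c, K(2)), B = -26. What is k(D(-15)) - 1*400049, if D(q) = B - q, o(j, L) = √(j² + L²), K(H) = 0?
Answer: -400049 - I*√11/132 ≈ -4.0005e+5 - 0.025126*I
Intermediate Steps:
o(j, L) = √(L² + j²)
D(q) = -26 - q
k(c) = 1/(12*√c) (k(c) = 1/(√(0² + (12*√c)²)) = 1/(√(0 + 144*c)) = 1/(√(144*c)) = 1/(12*√c))
k(D(-15)) - 1*400049 = 1/(12*√(-26 - 1*(-15))) - 1*400049 = 1/(12*√(-26 + 15)) - 400049 = 1/(12*√(-11)) - 400049 = (-I*√11/11)/12 - 400049 = -I*√11/132 - 400049 = -400049 - I*√11/132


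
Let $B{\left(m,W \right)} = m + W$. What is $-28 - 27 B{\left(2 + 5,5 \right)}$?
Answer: $-352$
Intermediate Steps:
$B{\left(m,W \right)} = W + m$
$-28 - 27 B{\left(2 + 5,5 \right)} = -28 - 27 \left(5 + \left(2 + 5\right)\right) = -28 - 27 \left(5 + 7\right) = -28 - 324 = -352$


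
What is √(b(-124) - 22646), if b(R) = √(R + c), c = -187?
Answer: √(-22646 + I*√311) ≈ 0.0586 + 150.49*I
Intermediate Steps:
b(R) = √(-187 + R) (b(R) = √(R - 187) = √(-187 + R))
√(b(-124) - 22646) = √(√(-187 - 124) - 22646) = √(√(-311) - 22646) = √(I*√311 - 22646) = √(-22646 + I*√311)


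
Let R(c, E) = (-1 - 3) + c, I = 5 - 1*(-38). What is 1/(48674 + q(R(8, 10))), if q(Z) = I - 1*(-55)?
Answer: 1/48772 ≈ 2.0504e-5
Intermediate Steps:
I = 43 (I = 5 + 38 = 43)
R(c, E) = -4 + c
q(Z) = 98 (q(Z) = 43 - 1*(-55) = 43 + 55 = 98)
1/(48674 + q(R(8, 10))) = 1/(48674 + 98) = 1/48772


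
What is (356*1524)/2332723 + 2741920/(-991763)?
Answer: -344592046064/136088727097 ≈ -2.5321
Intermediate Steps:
(356*1524)/2332723 + 2741920/(-991763) = 542544*(1/2332723) + 2741920*(-1/991763) = 542544/2332723 - 2741920/991763 = -344592046064/136088727097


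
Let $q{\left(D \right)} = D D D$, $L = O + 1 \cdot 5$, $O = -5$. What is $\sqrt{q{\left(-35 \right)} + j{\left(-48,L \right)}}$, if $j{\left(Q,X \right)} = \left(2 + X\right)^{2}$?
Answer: $i \sqrt{42871} \approx 207.05 i$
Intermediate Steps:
$L = 0$ ($L = -5 + 1 \cdot 5 = -5 + 5 = 0$)
$q{\left(D \right)} = D^{3}$ ($q{\left(D \right)} = D^{2} D = D^{3}$)
$\sqrt{q{\left(-35 \right)} + j{\left(-48,L \right)}} = \sqrt{\left(-35\right)^{3} + \left(2 + 0\right)^{2}} = \sqrt{-42875 + 2^{2}} = \sqrt{-42875 + 4} = \sqrt{-42871} = i \sqrt{42871}$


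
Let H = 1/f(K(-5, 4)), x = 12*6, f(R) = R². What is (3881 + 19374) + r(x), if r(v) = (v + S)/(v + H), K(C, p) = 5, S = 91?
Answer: 41886330/1801 ≈ 23257.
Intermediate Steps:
x = 72
H = 1/25 (H = 1/(5²) = 1/25 ≈ 0.040000)
r(v) = (91 + v)/(1/25 + v) (r(v) = (v + 91)/(v + 1/25) = (91 + v)/(1/25 + v))
(3881 + 19374) + r(x) = (3881 + 19374) + 25*(91 + 72)/(1 + 25*72) = 23255 + 25*163/(1 + 1800) = 23255 + 25*163/1801 = 23255 + 25*(1/1801)*163 = 23255 + 4075/1801 = 41886330/1801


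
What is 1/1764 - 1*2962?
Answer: -5224967/1764 ≈ -2962.0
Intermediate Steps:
1/1764 - 1*2962 = 1/1764 - 2962 = -5224967/1764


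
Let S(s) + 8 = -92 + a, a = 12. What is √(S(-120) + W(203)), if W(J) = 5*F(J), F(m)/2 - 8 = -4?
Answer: 4*I*√3 ≈ 6.9282*I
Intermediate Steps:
F(m) = 8 (F(m) = 16 + 2*(-4) = 16 - 8 = 8)
S(s) = -88 (S(s) = -8 + (-92 + 12) = -8 - 80 = -88)
W(J) = 40 (W(J) = 5*8 = 40)
√(S(-120) + W(203)) = √(-88 + 40) = √(-48) = 4*I*√3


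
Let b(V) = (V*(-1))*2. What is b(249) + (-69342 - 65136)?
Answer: -134976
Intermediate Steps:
b(V) = -2*V (b(V) = -V*2 = -2*V)
b(249) + (-69342 - 65136) = -2*249 + (-69342 - 65136) = -498 - 134478 = -134976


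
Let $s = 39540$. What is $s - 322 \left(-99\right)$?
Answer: $71418$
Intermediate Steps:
$s - 322 \left(-99\right) = 39540 - 322 \left(-99\right) = 39540 - -31878 = 39540 + 31878 = 71418$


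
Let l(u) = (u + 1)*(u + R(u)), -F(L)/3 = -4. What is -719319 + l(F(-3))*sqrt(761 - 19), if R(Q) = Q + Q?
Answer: -719319 + 468*sqrt(742) ≈ -7.0657e+5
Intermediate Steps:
R(Q) = 2*Q
F(L) = 12 (F(L) = -3*(-4) = 12)
l(u) = 3*u*(1 + u) (l(u) = (u + 1)*(u + 2*u) = (1 + u)*(3*u) = 3*u*(1 + u))
-719319 + l(F(-3))*sqrt(761 - 19) = -719319 + (3*12*(1 + 12))*sqrt(761 - 19) = -719319 + (3*12*13)*sqrt(742) = -719319 + 468*sqrt(742)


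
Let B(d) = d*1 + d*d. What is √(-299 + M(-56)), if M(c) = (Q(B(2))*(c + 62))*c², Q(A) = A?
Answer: √112597 ≈ 335.55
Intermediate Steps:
B(d) = d + d²
M(c) = c²*(372 + 6*c) (M(c) = ((2*(1 + 2))*(c + 62))*c² = ((2*3)*(62 + c))*c² = (6*(62 + c))*c² = (372 + 6*c)*c² = c²*(372 + 6*c))
√(-299 + M(-56)) = √(-299 + 6*(-56)²*(62 - 56)) = √(-299 + 6*3136*6) = √(-299 + 112896) = √112597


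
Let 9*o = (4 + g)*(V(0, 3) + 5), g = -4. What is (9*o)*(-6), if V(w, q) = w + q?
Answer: 0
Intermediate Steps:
V(w, q) = q + w
o = 0 (o = ((4 - 4)*((3 + 0) + 5))/9 = (0*(3 + 5))/9 = (0*8)/9 = (⅑)*0 = 0)
(9*o)*(-6) = (9*0)*(-6) = 0*(-6) = 0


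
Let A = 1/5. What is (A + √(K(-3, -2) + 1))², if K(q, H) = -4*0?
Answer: 36/25 ≈ 1.4400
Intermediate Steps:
K(q, H) = 0
A = ⅕ ≈ 0.20000
(A + √(K(-3, -2) + 1))² = (⅕ + √(0 + 1))² = (⅕ + √1)² = (⅕ + 1)² = (6/5)² = 36/25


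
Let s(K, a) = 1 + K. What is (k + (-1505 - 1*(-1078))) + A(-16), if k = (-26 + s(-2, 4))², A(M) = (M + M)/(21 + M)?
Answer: 1478/5 ≈ 295.60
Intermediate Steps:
A(M) = 2*M/(21 + M) (A(M) = (2*M)/(21 + M) = 2*M/(21 + M))
k = 729 (k = (-26 + (1 - 2))² = (-26 - 1)² = (-27)² = 729)
(k + (-1505 - 1*(-1078))) + A(-16) = (729 + (-1505 - 1*(-1078))) + 2*(-16)/(21 - 16) = (729 + (-1505 + 1078)) + 2*(-16)/5 = (729 - 427) + 2*(-16)*(⅕) = 302 - 32/5 = 1478/5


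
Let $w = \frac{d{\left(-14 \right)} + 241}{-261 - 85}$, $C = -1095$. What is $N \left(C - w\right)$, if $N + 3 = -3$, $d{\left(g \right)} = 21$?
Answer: $\frac{1135824}{173} \approx 6565.5$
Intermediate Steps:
$N = -6$ ($N = -3 - 3 = -6$)
$w = - \frac{131}{173}$ ($w = \frac{21 + 241}{-261 - 85} = \frac{262}{-346} = 262 \left(- \frac{1}{346}\right) = - \frac{131}{173} \approx -0.75723$)
$N \left(C - w\right) = - 6 \left(-1095 - - \frac{131}{173}\right) = - 6 \left(-1095 + \frac{131}{173}\right) = \left(-6\right) \left(- \frac{189304}{173}\right) = \frac{1135824}{173}$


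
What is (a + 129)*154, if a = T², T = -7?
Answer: 27412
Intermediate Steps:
a = 49 (a = (-7)² = 49)
(a + 129)*154 = (49 + 129)*154 = 178*154 = 27412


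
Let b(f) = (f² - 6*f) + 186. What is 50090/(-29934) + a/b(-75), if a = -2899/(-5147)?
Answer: -269013642394/160772355963 ≈ -1.6733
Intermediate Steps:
a = 2899/5147 (a = -2899*(-1/5147) = 2899/5147 ≈ 0.56324)
b(f) = 186 + f² - 6*f
50090/(-29934) + a/b(-75) = 50090/(-29934) + 2899/(5147*(186 + (-75)² - 6*(-75))) = 50090*(-1/29934) + 2899/(5147*(186 + 5625 + 450)) = -25045/14967 + (2899/5147)/6261 = -25045/14967 + (2899/5147)*(1/6261) = -25045/14967 + 2899/32225367 = -269013642394/160772355963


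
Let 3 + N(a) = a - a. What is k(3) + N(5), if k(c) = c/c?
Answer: -2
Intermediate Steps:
N(a) = -3 (N(a) = -3 + (a - a) = -3 + 0 = -3)
k(c) = 1
k(3) + N(5) = 1 - 3 = -2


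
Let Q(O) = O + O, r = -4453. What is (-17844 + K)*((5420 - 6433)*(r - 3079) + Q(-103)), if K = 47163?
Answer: 223695467490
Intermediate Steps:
Q(O) = 2*O
(-17844 + K)*((5420 - 6433)*(r - 3079) + Q(-103)) = (-17844 + 47163)*((5420 - 6433)*(-4453 - 3079) + 2*(-103)) = 29319*(-1013*(-7532) - 206) = 29319*(7629916 - 206) = 29319*7629710 = 223695467490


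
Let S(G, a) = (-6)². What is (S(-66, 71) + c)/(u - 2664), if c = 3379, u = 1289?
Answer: -683/275 ≈ -2.4836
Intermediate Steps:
S(G, a) = 36
(S(-66, 71) + c)/(u - 2664) = (36 + 3379)/(1289 - 2664) = 3415/(-1375) = 3415*(-1/1375) = -683/275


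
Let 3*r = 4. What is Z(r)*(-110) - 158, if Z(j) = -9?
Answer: 832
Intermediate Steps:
r = 4/3 (r = (⅓)*4 = 4/3 ≈ 1.3333)
Z(r)*(-110) - 158 = -9*(-110) - 158 = 990 - 158 = 832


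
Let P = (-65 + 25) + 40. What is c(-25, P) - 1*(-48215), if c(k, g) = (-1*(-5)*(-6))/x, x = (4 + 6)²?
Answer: 482147/10 ≈ 48215.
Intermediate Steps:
P = 0 (P = -40 + 40 = 0)
x = 100 (x = 10² = 100)
c(k, g) = -3/10 (c(k, g) = (-1*(-5)*(-6))/100 = (5*(-6))*(1/100) = -30*1/100 = -3/10)
c(-25, P) - 1*(-48215) = -3/10 - 1*(-48215) = -3/10 + 48215 = 482147/10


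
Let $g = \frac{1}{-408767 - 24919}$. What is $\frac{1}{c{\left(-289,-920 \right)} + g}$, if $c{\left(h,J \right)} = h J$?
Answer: $\frac{433686}{115308433679} \approx 3.7611 \cdot 10^{-6}$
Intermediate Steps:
$c{\left(h,J \right)} = J h$
$g = - \frac{1}{433686}$ ($g = \frac{1}{-433686} = - \frac{1}{433686} \approx -2.3058 \cdot 10^{-6}$)
$\frac{1}{c{\left(-289,-920 \right)} + g} = \frac{1}{\left(-920\right) \left(-289\right) - \frac{1}{433686}} = \frac{1}{265880 - \frac{1}{433686}} = \frac{1}{\frac{115308433679}{433686}} = \frac{433686}{115308433679}$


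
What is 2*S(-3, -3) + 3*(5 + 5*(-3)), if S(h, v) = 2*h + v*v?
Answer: -24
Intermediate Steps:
S(h, v) = v² + 2*h (S(h, v) = 2*h + v² = v² + 2*h)
2*S(-3, -3) + 3*(5 + 5*(-3)) = 2*((-3)² + 2*(-3)) + 3*(5 + 5*(-3)) = 2*(9 - 6) + 3*(5 - 15) = 2*3 + 3*(-10) = 6 - 30 = -24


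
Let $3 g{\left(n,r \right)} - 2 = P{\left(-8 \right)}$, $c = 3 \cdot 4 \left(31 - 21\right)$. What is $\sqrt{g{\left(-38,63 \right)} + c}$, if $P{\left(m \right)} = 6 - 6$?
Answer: $\frac{\sqrt{1086}}{3} \approx 10.985$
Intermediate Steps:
$P{\left(m \right)} = 0$ ($P{\left(m \right)} = 6 - 6 = 0$)
$c = 120$ ($c = 12 \cdot 10 = 120$)
$g{\left(n,r \right)} = \frac{2}{3}$ ($g{\left(n,r \right)} = \frac{2}{3} + \frac{1}{3} \cdot 0 = \frac{2}{3} + 0 = \frac{2}{3}$)
$\sqrt{g{\left(-38,63 \right)} + c} = \sqrt{\frac{2}{3} + 120} = \sqrt{\frac{362}{3}} = \frac{\sqrt{1086}}{3}$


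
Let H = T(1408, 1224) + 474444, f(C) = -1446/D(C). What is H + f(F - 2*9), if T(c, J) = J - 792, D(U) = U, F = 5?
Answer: 6174834/13 ≈ 4.7499e+5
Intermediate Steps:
T(c, J) = -792 + J
f(C) = -1446/C
H = 474876 (H = (-792 + 1224) + 474444 = 432 + 474444 = 474876)
H + f(F - 2*9) = 474876 - 1446/(5 - 2*9) = 474876 - 1446/(5 - 18) = 474876 - 1446/(-13) = 474876 - 1446*(-1/13) = 474876 + 1446/13 = 6174834/13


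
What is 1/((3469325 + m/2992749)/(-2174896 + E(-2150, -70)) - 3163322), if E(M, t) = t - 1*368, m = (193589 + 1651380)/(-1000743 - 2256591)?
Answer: -21205989139731819444/67081405797783836918370949 ≈ -3.1612e-7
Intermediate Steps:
m = -1844969/3257334 (m = 1844969/(-3257334) = 1844969*(-1/3257334) = -1844969/3257334 ≈ -0.56640)
E(M, t) = -368 + t (E(M, t) = t - 368 = -368 + t)
1/((3469325 + m/2992749)/(-2174896 + E(-2150, -70)) - 3163322) = 1/((3469325 - 1844969/3257334/2992749)/(-2174896 + (-368 - 70)) - 3163322) = 1/((3469325 - 1844969/3257334*1/2992749)/(-2174896 - 438) - 3163322) = 1/((3469325 - 1844969/9748383071166)/(-2175334) - 3163322) = 1/((33820309098371137981/9748383071166)*(-1/2175334) - 3163322) = 1/(-33820309098371137981/21205989139731819444 - 3163322) = 1/(-67081405797783836918370949/21205989139731819444) = -21205989139731819444/67081405797783836918370949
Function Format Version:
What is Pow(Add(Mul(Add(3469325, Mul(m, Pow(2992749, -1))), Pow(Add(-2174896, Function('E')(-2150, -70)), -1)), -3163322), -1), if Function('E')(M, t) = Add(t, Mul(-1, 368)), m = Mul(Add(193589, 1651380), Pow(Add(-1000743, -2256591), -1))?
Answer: Rational(-21205989139731819444, 67081405797783836918370949) ≈ -3.1612e-7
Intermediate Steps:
m = Rational(-1844969, 3257334) (m = Mul(1844969, Pow(-3257334, -1)) = Mul(1844969, Rational(-1, 3257334)) = Rational(-1844969, 3257334) ≈ -0.56640)
Function('E')(M, t) = Add(-368, t) (Function('E')(M, t) = Add(t, -368) = Add(-368, t))
Pow(Add(Mul(Add(3469325, Mul(m, Pow(2992749, -1))), Pow(Add(-2174896, Function('E')(-2150, -70)), -1)), -3163322), -1) = Pow(Add(Mul(Add(3469325, Mul(Rational(-1844969, 3257334), Pow(2992749, -1))), Pow(Add(-2174896, Add(-368, -70)), -1)), -3163322), -1) = Pow(Add(Mul(Add(3469325, Mul(Rational(-1844969, 3257334), Rational(1, 2992749))), Pow(Add(-2174896, -438), -1)), -3163322), -1) = Pow(Add(Mul(Add(3469325, Rational(-1844969, 9748383071166)), Pow(-2175334, -1)), -3163322), -1) = Pow(Add(Mul(Rational(33820309098371137981, 9748383071166), Rational(-1, 2175334)), -3163322), -1) = Pow(Add(Rational(-33820309098371137981, 21205989139731819444), -3163322), -1) = Pow(Rational(-67081405797783836918370949, 21205989139731819444), -1) = Rational(-21205989139731819444, 67081405797783836918370949)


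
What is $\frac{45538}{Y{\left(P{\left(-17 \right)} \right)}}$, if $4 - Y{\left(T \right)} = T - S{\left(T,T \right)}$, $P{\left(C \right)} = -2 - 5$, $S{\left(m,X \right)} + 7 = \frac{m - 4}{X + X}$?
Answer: $\frac{637532}{67} \approx 9515.4$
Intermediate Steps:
$S{\left(m,X \right)} = -7 + \frac{-4 + m}{2 X}$ ($S{\left(m,X \right)} = -7 + \frac{m - 4}{X + X} = -7 + \frac{-4 + m}{2 X}$)
$P{\left(C \right)} = -7$
$Y{\left(T \right)} = 4 - T + \frac{-4 - 13 T}{2 T}$ ($Y{\left(T \right)} = 4 - \left(T - \frac{-4 + T - 14 T}{2 T}\right) = 4 - \left(T - \frac{-4 - 13 T}{2 T}\right) = 4 - T + \frac{-4 - 13 T}{2 T}$)
$\frac{45538}{Y{\left(P{\left(-17 \right)} \right)}} = \frac{45538}{- \frac{5}{2} - -7 - \frac{2}{-7}} = \frac{45538}{- \frac{5}{2} + 7 - - \frac{2}{7}} = \frac{45538}{- \frac{5}{2} + 7 + \frac{2}{7}} = \frac{45538}{\frac{67}{14}} = 45538 \cdot \frac{14}{67} = \frac{637532}{67}$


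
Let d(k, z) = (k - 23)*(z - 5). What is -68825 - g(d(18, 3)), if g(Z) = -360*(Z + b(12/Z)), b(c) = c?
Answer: -64793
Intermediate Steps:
d(k, z) = (-23 + k)*(-5 + z)
g(Z) = -4320/Z - 360*Z (g(Z) = -360*(Z + 12/Z) = -4320/Z - 360*Z)
-68825 - g(d(18, 3)) = -68825 - (-4320/(115 - 23*3 - 5*18 + 18*3) - 360*(115 - 23*3 - 5*18 + 18*3)) = -68825 - (-4320/(115 - 69 - 90 + 54) - 360*(115 - 69 - 90 + 54)) = -68825 - (-4320/10 - 360*10) = -68825 - (-4320*1/10 - 3600) = -68825 - (-432 - 3600) = -68825 - 1*(-4032) = -68825 + 4032 = -64793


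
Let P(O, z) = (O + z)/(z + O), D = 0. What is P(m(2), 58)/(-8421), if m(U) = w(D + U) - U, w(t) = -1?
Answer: -1/8421 ≈ -0.00011875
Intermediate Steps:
m(U) = -1 - U
P(O, z) = 1 (P(O, z) = (O + z)/(O + z) = 1)
P(m(2), 58)/(-8421) = 1/(-8421) = 1*(-1/8421) = -1/8421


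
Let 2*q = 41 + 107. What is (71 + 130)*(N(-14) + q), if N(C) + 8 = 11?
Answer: 15477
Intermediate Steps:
q = 74 (q = (41 + 107)/2 = (½)*148 = 74)
N(C) = 3 (N(C) = -8 + 11 = 3)
(71 + 130)*(N(-14) + q) = (71 + 130)*(3 + 74) = 201*77 = 15477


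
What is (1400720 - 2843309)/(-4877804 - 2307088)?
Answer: 480863/2394964 ≈ 0.20078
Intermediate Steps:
(1400720 - 2843309)/(-4877804 - 2307088) = -1442589/(-7184892) = -1442589*(-1/7184892) = 480863/2394964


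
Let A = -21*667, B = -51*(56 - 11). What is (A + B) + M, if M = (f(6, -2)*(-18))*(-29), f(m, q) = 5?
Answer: -13692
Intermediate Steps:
B = -2295 (B = -51*45 = -2295)
M = 2610 (M = (5*(-18))*(-29) = -90*(-29) = 2610)
A = -14007
(A + B) + M = (-14007 - 2295) + 2610 = -16302 + 2610 = -13692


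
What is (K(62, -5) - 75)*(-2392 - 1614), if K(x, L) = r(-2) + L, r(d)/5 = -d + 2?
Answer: 240360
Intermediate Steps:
r(d) = 10 - 5*d (r(d) = 5*(-d + 2) = 5*(2 - d) = 10 - 5*d)
K(x, L) = 20 + L (K(x, L) = (10 - 5*(-2)) + L = (10 + 10) + L = 20 + L)
(K(62, -5) - 75)*(-2392 - 1614) = ((20 - 5) - 75)*(-2392 - 1614) = (15 - 75)*(-4006) = -60*(-4006) = 240360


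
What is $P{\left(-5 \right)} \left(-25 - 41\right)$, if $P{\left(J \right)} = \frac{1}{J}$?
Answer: $\frac{66}{5} \approx 13.2$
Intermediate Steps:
$P{\left(-5 \right)} \left(-25 - 41\right) = \frac{-25 - 41}{-5} = \left(- \frac{1}{5}\right) \left(-66\right) = \frac{66}{5}$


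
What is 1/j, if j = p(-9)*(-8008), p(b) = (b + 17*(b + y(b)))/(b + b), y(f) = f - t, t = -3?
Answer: -3/352352 ≈ -8.5142e-6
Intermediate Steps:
y(f) = 3 + f (y(f) = f - 1*(-3) = f + 3 = 3 + f)
p(b) = (51 + 35*b)/(2*b) (p(b) = (b + 17*(b + (3 + b)))/(b + b) = (b + 17*(3 + 2*b))/((2*b)) = (b + (51 + 34*b))*(1/(2*b)) = (51 + 35*b)*(1/(2*b)) = (51 + 35*b)/(2*b))
j = -352352/3 (j = ((½)*(51 + 35*(-9))/(-9))*(-8008) = ((½)*(-⅑)*(51 - 315))*(-8008) = ((½)*(-⅑)*(-264))*(-8008) = (44/3)*(-8008) = -352352/3 ≈ -1.1745e+5)
1/j = 1/(-352352/3) = -3/352352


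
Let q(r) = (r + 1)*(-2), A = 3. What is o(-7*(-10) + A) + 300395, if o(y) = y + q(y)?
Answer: 300320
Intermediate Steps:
q(r) = -2 - 2*r (q(r) = (1 + r)*(-2) = -2 - 2*r)
o(y) = -2 - y (o(y) = y + (-2 - 2*y) = -2 - y)
o(-7*(-10) + A) + 300395 = (-2 - (-7*(-10) + 3)) + 300395 = (-2 - (70 + 3)) + 300395 = (-2 - 1*73) + 300395 = (-2 - 73) + 300395 = -75 + 300395 = 300320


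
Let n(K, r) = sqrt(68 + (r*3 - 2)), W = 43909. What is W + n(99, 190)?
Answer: 43909 + 2*sqrt(159) ≈ 43934.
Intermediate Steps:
n(K, r) = sqrt(66 + 3*r) (n(K, r) = sqrt(68 + (3*r - 2)) = sqrt(68 + (-2 + 3*r)) = sqrt(66 + 3*r))
W + n(99, 190) = 43909 + sqrt(66 + 3*190) = 43909 + sqrt(66 + 570) = 43909 + sqrt(636) = 43909 + 2*sqrt(159)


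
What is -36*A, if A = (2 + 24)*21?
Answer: -19656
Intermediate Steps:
A = 546 (A = 26*21 = 546)
-36*A = -36*546 = -19656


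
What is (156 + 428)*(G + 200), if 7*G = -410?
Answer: 578160/7 ≈ 82594.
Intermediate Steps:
G = -410/7 (G = (1/7)*(-410) = -410/7 ≈ -58.571)
(156 + 428)*(G + 200) = (156 + 428)*(-410/7 + 200) = 584*(990/7) = 578160/7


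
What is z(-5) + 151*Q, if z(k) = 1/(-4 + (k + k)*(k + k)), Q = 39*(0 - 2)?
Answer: -1130687/96 ≈ -11778.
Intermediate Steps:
Q = -78 (Q = 39*(-2) = -78)
z(k) = 1/(-4 + 4*k²) (z(k) = 1/(-4 + (2*k)*(2*k)) = 1/(-4 + 4*k²))
z(-5) + 151*Q = 1/(4*(-1 + (-5)²)) + 151*(-78) = 1/(4*(-1 + 25)) - 11778 = (¼)/24 - 11778 = (¼)*(1/24) - 11778 = 1/96 - 11778 = -1130687/96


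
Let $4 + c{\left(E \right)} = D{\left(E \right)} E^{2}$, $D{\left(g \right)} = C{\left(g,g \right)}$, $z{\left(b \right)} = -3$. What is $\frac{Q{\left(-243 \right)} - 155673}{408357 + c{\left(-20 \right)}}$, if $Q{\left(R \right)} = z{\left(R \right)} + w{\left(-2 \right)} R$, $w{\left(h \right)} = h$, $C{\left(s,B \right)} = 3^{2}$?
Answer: $- \frac{155190}{411953} \approx -0.37672$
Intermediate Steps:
$C{\left(s,B \right)} = 9$
$D{\left(g \right)} = 9$
$c{\left(E \right)} = -4 + 9 E^{2}$
$Q{\left(R \right)} = -3 - 2 R$
$\frac{Q{\left(-243 \right)} - 155673}{408357 + c{\left(-20 \right)}} = \frac{\left(-3 - -486\right) - 155673}{408357 - \left(4 - 9 \left(-20\right)^{2}\right)} = \frac{\left(-3 + 486\right) - 155673}{408357 + \left(-4 + 9 \cdot 400\right)} = \frac{483 - 155673}{408357 + \left(-4 + 3600\right)} = - \frac{155190}{408357 + 3596} = - \frac{155190}{411953}$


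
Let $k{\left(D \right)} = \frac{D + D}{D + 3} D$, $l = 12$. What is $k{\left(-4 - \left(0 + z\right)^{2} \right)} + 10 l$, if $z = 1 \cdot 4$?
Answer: $\frac{1240}{17} \approx 72.941$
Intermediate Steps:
$z = 4$
$k{\left(D \right)} = \frac{2 D^{2}}{3 + D}$ ($k{\left(D \right)} = \frac{2 D}{3 + D} D = \frac{2 D^{2}}{3 + D}$)
$k{\left(-4 - \left(0 + z\right)^{2} \right)} + 10 l = \frac{2 \left(-4 - \left(0 + 4\right)^{2}\right)^{2}}{3 - \left(4 + \left(0 + 4\right)^{2}\right)} + 10 \cdot 12 = \frac{2 \left(-4 - 4^{2}\right)^{2}}{3 - 20} + 120 = \frac{2 \left(-4 - 16\right)^{2}}{3 - 20} + 120 = \frac{2 \left(-20\right)^{2}}{3 - 20} + 120 = 2 \cdot 400 \frac{1}{-17} + 120 = 2 \cdot 400 \left(- \frac{1}{17}\right) + 120 = - \frac{800}{17} + 120 = \frac{1240}{17}$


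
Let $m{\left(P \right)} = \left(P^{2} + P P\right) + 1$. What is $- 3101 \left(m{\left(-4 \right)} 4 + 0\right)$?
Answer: $-409332$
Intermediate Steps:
$m{\left(P \right)} = 1 + 2 P^{2}$ ($m{\left(P \right)} = \left(P^{2} + P^{2}\right) + 1 = 2 P^{2} + 1 = 1 + 2 P^{2}$)
$- 3101 \left(m{\left(-4 \right)} 4 + 0\right) = - 3101 \left(\left(1 + 2 \left(-4\right)^{2}\right) 4 + 0\right) = - 3101 \left(\left(1 + 2 \cdot 16\right) 4 + 0\right) = - 3101 \left(\left(1 + 32\right) 4 + 0\right) = - 3101 \left(33 \cdot 4 + 0\right) = - 3101 \left(132 + 0\right) = \left(-3101\right) 132 = -409332$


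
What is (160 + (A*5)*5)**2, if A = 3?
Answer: 55225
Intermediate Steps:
(160 + (A*5)*5)**2 = (160 + (3*5)*5)**2 = (160 + 15*5)**2 = (160 + 75)**2 = 235**2 = 55225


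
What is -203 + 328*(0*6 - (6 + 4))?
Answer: -3483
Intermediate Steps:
-203 + 328*(0*6 - (6 + 4)) = -203 + 328*(0 - 1*10) = -203 + 328*(0 - 10) = -203 + 328*(-10) = -203 - 3280 = -3483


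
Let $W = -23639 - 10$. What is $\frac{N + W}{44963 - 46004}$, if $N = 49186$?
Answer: $- \frac{25537}{1041} \approx -24.531$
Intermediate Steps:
$W = -23649$ ($W = -23639 - 10 = -23649$)
$\frac{N + W}{44963 - 46004} = \frac{49186 - 23649}{44963 - 46004} = \frac{25537}{-1041} = 25537 \left(- \frac{1}{1041}\right) = - \frac{25537}{1041}$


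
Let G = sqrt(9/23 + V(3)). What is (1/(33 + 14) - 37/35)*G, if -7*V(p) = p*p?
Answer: -20448*I*sqrt(161)/264845 ≈ -0.97965*I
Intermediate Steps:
V(p) = -p**2/7 (V(p) = -p*p/7 = -p**2/7)
G = 12*I*sqrt(161)/161 (G = sqrt(9/23 - 1/7*3**2) = sqrt(9*(1/23) - 1/7*9) = sqrt(9/23 - 9/7) = sqrt(-144/161) = 12*I*sqrt(161)/161 ≈ 0.94573*I)
(1/(33 + 14) - 37/35)*G = (1/(33 + 14) - 37/35)*(12*I*sqrt(161)/161) = (1/47 - 37*1/35)*(12*I*sqrt(161)/161) = (1/47 - 37/35)*(12*I*sqrt(161)/161) = -20448*I*sqrt(161)/264845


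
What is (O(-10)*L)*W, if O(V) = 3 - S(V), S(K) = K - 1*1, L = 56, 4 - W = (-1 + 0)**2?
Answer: 2352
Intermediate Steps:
W = 3 (W = 4 - (-1 + 0)**2 = 4 - 1*(-1)**2 = 4 - 1*1 = 4 - 1 = 3)
S(K) = -1 + K (S(K) = K - 1 = -1 + K)
O(V) = 4 - V (O(V) = 3 - (-1 + V) = 3 + (1 - V) = 4 - V)
(O(-10)*L)*W = ((4 - 1*(-10))*56)*3 = ((4 + 10)*56)*3 = (14*56)*3 = 784*3 = 2352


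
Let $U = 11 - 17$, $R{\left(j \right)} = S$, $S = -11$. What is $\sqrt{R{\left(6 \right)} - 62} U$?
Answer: $- 6 i \sqrt{73} \approx - 51.264 i$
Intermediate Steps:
$R{\left(j \right)} = -11$
$U = -6$ ($U = 11 - 17 = -6$)
$\sqrt{R{\left(6 \right)} - 62} U = \sqrt{-11 - 62} \left(-6\right) = \sqrt{-73} \left(-6\right) = i \sqrt{73} \left(-6\right) = - 6 i \sqrt{73}$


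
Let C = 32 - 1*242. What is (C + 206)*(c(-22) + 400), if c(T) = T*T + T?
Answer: -3448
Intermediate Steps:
C = -210 (C = 32 - 242 = -210)
c(T) = T + T**2 (c(T) = T**2 + T = T + T**2)
(C + 206)*(c(-22) + 400) = (-210 + 206)*(-22*(1 - 22) + 400) = -4*(-22*(-21) + 400) = -4*(462 + 400) = -4*862 = -3448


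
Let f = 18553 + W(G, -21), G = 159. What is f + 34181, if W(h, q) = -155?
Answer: 52579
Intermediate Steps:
f = 18398 (f = 18553 - 155 = 18398)
f + 34181 = 18398 + 34181 = 52579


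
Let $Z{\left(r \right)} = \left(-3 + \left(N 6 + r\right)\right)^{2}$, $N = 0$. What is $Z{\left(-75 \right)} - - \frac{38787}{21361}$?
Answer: $\frac{129999111}{21361} \approx 6085.8$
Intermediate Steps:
$Z{\left(r \right)} = \left(-3 + r\right)^{2}$ ($Z{\left(r \right)} = \left(-3 + \left(0 \cdot 6 + r\right)\right)^{2} = \left(-3 + \left(0 + r\right)\right)^{2} = \left(-3 + r\right)^{2}$)
$Z{\left(-75 \right)} - - \frac{38787}{21361} = \left(-3 - 75\right)^{2} - - \frac{38787}{21361} = \left(-78\right)^{2} - \left(-38787\right) \frac{1}{21361} = 6084 - - \frac{38787}{21361} = 6084 + \frac{38787}{21361} = \frac{129999111}{21361}$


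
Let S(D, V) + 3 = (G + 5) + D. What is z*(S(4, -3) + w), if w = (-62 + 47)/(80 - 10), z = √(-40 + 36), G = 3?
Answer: 123*I/7 ≈ 17.571*I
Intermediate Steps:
S(D, V) = 5 + D (S(D, V) = -3 + ((3 + 5) + D) = -3 + (8 + D) = 5 + D)
z = 2*I (z = √(-4) = 2*I ≈ 2.0*I)
w = -3/14 (w = -15/70 = -15*1/70 = -3/14 ≈ -0.21429)
z*(S(4, -3) + w) = (2*I)*((5 + 4) - 3/14) = (2*I)*(9 - 3/14) = (2*I)*(123/14) = 123*I/7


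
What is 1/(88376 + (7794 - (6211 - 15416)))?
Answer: 1/105375 ≈ 9.4899e-6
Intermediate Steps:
1/(88376 + (7794 - (6211 - 15416))) = 1/(88376 + (7794 - 1*(-9205))) = 1/(88376 + (7794 + 9205)) = 1/(88376 + 16999) = 1/105375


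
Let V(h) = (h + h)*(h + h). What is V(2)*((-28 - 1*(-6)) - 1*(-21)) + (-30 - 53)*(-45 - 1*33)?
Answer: 6458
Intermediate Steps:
V(h) = 4*h² (V(h) = (2*h)*(2*h) = 4*h²)
V(2)*((-28 - 1*(-6)) - 1*(-21)) + (-30 - 53)*(-45 - 1*33) = (4*2²)*((-28 - 1*(-6)) - 1*(-21)) + (-30 - 53)*(-45 - 1*33) = (4*4)*((-28 + 6) + 21) - 83*(-45 - 33) = 16*(-22 + 21) - 83*(-78) = 16*(-1) + 6474 = -16 + 6474 = 6458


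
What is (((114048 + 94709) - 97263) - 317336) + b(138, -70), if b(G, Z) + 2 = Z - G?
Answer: -206052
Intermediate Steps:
b(G, Z) = -2 + Z - G (b(G, Z) = -2 + (Z - G) = -2 + Z - G)
(((114048 + 94709) - 97263) - 317336) + b(138, -70) = (((114048 + 94709) - 97263) - 317336) + (-2 - 70 - 1*138) = ((208757 - 97263) - 317336) + (-2 - 70 - 138) = (111494 - 317336) - 210 = -205842 - 210 = -206052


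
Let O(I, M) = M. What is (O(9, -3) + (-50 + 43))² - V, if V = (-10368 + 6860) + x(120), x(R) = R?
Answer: 3488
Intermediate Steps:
V = -3388 (V = (-10368 + 6860) + 120 = -3508 + 120 = -3388)
(O(9, -3) + (-50 + 43))² - V = (-3 + (-50 + 43))² - 1*(-3388) = (-3 - 7)² + 3388 = (-10)² + 3388 = 100 + 3388 = 3488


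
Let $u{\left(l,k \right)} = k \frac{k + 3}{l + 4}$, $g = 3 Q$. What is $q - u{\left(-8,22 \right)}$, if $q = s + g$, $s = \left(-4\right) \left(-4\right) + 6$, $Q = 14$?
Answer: $\frac{403}{2} \approx 201.5$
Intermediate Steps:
$g = 42$ ($g = 3 \cdot 14 = 42$)
$s = 22$ ($s = 16 + 6 = 22$)
$u{\left(l,k \right)} = \frac{k \left(3 + k\right)}{4 + l}$ ($u{\left(l,k \right)} = k \frac{3 + k}{4 + l} = \frac{k \left(3 + k\right)}{4 + l}$)
$q = 64$ ($q = 22 + 42 = 64$)
$q - u{\left(-8,22 \right)} = 64 - \frac{22 \left(3 + 22\right)}{4 - 8} = 64 - 22 \frac{1}{-4} \cdot 25 = 64 - 22 \left(- \frac{1}{4}\right) 25 = 64 - - \frac{275}{2} = 64 + \frac{275}{2} = \frac{403}{2}$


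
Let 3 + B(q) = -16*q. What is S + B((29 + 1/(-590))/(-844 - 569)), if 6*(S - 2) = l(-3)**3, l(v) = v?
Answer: -479049/92630 ≈ -5.1716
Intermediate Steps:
B(q) = -3 - 16*q
S = -5/2 (S = 2 + (1/6)*(-3)**3 = 2 + (1/6)*(-27) = 2 - 9/2 = -5/2 ≈ -2.5000)
S + B((29 + 1/(-590))/(-844 - 569)) = -5/2 + (-3 - 16*(29 + 1/(-590))/(-844 - 569)) = -5/2 + (-3 - 16*(29 - 1/590)/(-1413)) = -5/2 + (-3 - 136872*(-1)/(295*1413)) = -5/2 + (-3 - 16*(-1901/92630)) = -5/2 + (-3 + 15208/46315) = -5/2 - 123737/46315 = -479049/92630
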